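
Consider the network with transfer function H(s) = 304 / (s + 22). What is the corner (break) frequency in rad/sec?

22 rad/sec

The single real pole at s = −22 gives a corner at ω = 22 rad/sec.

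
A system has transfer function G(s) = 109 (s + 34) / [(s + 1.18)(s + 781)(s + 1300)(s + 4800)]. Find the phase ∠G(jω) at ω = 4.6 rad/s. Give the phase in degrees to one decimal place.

-68.5°

∠(j4.6 + 34) = arctan(4.6/34) = 7.70°
∠(j4.6 + 1.18) = arctan(4.6/1.18) = 75.61°
∠(j4.6 + 781) = arctan(4.6/781) = 0.34°
∠(j4.6 + 1300) = arctan(4.6/1300) = 0.20°
∠(j4.6 + 4800) = arctan(4.6/4800) = 0.05°
∠G(j4.6) = 7.70° − (75.61° + 0.34° + 0.20° + 0.05°) = -68.50°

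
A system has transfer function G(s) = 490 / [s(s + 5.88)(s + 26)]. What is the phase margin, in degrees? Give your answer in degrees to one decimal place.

57.7°

Gain crossover: |G(jω)| = 1 at ω ≈ 2.86 rad/sec.
∠G(j2.86) = −90° − arctan(2.86/5.88) − arctan(2.86/26) ≈ -122.26°
PM = 180° + (-122.26°) = 57.74°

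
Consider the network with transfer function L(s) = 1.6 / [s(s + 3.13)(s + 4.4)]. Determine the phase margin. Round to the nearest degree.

Gain crossover: |L(jω)| = 1 at ω ≈ 0.116 rad/s.
∠L(j0.116) = −90° − arctan(0.116/3.13) − arctan(0.116/4.4) ≈ -93.63°
PM = 180° + (-93.63°) = 86.37°

86°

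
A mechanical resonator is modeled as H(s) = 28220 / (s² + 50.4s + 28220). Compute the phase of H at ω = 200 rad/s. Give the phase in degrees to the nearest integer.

-139°

∠[(j200)² + 50.4(j200) + 28220] = ∠[-11780 + j10080] = 139.45°
∠H(j200) = −139.45° = -139.45°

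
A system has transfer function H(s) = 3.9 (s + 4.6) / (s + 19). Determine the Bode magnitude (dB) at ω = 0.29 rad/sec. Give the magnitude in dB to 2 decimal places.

-0.48 dB

|j0.29 + 4.6| = √(0.29² + 4.6²) = 4.609
|j0.29 + 19| = √(0.29² + 19²) = 19
|H(j0.29)| = 3.9 × 4.609 / 19 = 0.94597
20 log₁₀(0.94597) = -0.482 dB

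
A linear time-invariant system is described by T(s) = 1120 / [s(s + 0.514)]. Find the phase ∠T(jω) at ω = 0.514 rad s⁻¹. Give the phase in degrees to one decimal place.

∠(j0.514 + 0.514) = arctan(0.514/0.514) = 45.00°
∠(j0.514) = 90.00°
∠T(j0.514) = − (45.00° + 90.00°) = -135.00°

-135.0 deg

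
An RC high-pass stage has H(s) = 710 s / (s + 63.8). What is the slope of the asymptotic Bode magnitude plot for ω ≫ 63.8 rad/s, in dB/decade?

0 dB/decade

With 1 zero and 1 pole, the high-frequency asymptotic slope is 20 × (1 − 1) = 0 dB/decade.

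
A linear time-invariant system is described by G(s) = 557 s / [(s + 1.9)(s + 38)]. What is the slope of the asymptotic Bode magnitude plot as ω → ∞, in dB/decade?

-20 dB/decade

With 1 zero and 2 poles, the high-frequency asymptotic slope is 20 × (1 − 2) = -20 dB/decade.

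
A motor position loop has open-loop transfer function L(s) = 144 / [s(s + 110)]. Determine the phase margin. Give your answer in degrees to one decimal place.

89.3°

Gain crossover: |L(jω)| = 1 at ω ≈ 1.31 rad s⁻¹.
∠L(j1.31) = −90° − arctan(1.31/110) ≈ -90.68°
PM = 180° + (-90.68°) = 89.32°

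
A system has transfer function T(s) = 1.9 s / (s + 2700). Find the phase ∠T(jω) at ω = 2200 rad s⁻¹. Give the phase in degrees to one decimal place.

50.8°

∠(j2200) = 90.00°
∠(j2200 + 2700) = arctan(2200/2700) = 39.17°
∠T(j2200) = 90.00° − 39.17° = 50.83°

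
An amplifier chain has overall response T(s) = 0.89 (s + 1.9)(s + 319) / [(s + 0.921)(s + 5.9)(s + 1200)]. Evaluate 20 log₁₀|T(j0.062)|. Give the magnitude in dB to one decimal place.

-21.7 dB

|j0.062 + 1.9| = √(0.062² + 1.9²) = 1.901
|j0.062 + 319| = √(0.062² + 319²) = 319
|j0.062 + 0.921| = √(0.062² + 0.921²) = 0.9231
|j0.062 + 5.9| = √(0.062² + 5.9²) = 5.9
|j0.062 + 1200| = √(0.062² + 1200²) = 1200
|T(j0.062)| = 0.89 × 1.901 × 319 / (0.9231 × 5.9 × 1200) = 0.082578
20 log₁₀(0.082578) = -21.66 dB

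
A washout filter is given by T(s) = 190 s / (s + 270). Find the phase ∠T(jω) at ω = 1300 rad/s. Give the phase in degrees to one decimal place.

11.7 deg

∠(j1300) = 90.00°
∠(j1300 + 270) = arctan(1300/270) = 78.27°
∠T(j1300) = 90.00° − 78.27° = 11.73°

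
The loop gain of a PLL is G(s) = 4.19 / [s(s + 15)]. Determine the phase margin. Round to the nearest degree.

Gain crossover: |G(jω)| = 1 at ω ≈ 0.279 rad/sec.
∠G(j0.279) = −90° − arctan(0.279/15) ≈ -91.07°
PM = 180° + (-91.07°) = 88.93°

89°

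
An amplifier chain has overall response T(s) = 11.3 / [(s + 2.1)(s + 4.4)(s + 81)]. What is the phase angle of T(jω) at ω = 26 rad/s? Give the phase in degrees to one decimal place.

-183.6°

∠(j26 + 2.1) = arctan(26/2.1) = 85.38°
∠(j26 + 4.4) = arctan(26/4.4) = 80.39°
∠(j26 + 81) = arctan(26/81) = 17.80°
∠T(j26) = − (85.38° + 80.39° + 17.80°) = -183.57°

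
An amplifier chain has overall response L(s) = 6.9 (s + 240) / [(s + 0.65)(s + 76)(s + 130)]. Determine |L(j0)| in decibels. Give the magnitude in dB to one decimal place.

-11.8 dB

L(0) = 6.9 × 240 / (0.65 × 76 × 130) = 0.25786
20 log₁₀(0.25786) = -11.77 dB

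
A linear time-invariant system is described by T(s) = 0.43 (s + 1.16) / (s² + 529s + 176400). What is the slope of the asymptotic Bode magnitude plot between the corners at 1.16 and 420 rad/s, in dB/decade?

20 dB/decade

In this band the factors already past their corner are: zero at 1.16; net slope = 20 dB/decade.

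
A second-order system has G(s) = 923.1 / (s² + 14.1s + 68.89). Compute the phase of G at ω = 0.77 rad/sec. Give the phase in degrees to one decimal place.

∠[(j0.77)² + 14.1(j0.77) + 68.89] = ∠[68.297 + j10.857] = 9.03°
∠G(j0.77) = −9.03° = -9.03°

-9.0°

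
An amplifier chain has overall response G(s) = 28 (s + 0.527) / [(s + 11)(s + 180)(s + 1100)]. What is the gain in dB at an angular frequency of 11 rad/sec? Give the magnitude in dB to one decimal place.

-80.0 dB

|j11 + 0.527| = √(11² + 0.527²) = 11.01
|j11 + 11| = √(11² + 11²) = 15.56
|j11 + 180| = √(11² + 180²) = 180.3
|j11 + 1100| = √(11² + 1100²) = 1100
|G(j11)| = 28 × 11.01 / (15.56 × 180.3 × 1100) = 9.9918e-05
20 log₁₀(9.9918e-05) = -80.01 dB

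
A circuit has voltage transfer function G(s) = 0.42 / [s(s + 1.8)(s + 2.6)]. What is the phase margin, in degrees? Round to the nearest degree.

Gain crossover: |G(jω)| = 1 at ω ≈ 0.0896 rad/s.
∠G(j0.0896) = −90° − arctan(0.0896/1.8) − arctan(0.0896/2.6) ≈ -94.82°
PM = 180° + (-94.82°) = 85.18°

85°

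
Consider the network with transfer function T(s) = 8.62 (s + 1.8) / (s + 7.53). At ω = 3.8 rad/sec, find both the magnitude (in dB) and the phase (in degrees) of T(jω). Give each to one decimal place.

|j3.8 + 1.8| = √(3.8² + 1.8²) = 4.205
|j3.8 + 7.53| = √(3.8² + 7.53²) = 8.435
|T(j3.8)| = 8.62 × 4.205 / 8.435 = 4.2972
20 log₁₀(4.2972) = 12.66 dB
∠(j3.8 + 1.8) = arctan(3.8/1.8) = 64.65°
∠(j3.8 + 7.53) = arctan(3.8/7.53) = 26.78°
∠T(j3.8) = 64.65° − 26.78° = 37.88°

|T| = 12.7 dB, ∠T = 37.9°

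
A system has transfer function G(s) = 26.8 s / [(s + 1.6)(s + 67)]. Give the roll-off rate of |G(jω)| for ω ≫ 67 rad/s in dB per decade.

-20 dB/decade

With 1 zero and 2 poles, the high-frequency asymptotic slope is 20 × (1 − 2) = -20 dB/decade.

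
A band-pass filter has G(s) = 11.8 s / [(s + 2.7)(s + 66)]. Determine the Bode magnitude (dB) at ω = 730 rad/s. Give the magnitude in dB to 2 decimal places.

|j730| = 730
|j730 + 2.7| = √(730² + 2.7²) = 730
|j730 + 66| = √(730² + 66²) = 733
|G(j730)| = 11.8 × 730 / (730 × 733) = 0.016099
20 log₁₀(0.016099) = -35.864 dB

-35.86 dB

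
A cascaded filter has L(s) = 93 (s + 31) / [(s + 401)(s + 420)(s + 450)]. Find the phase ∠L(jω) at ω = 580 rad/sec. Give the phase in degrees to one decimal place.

∠(j580 + 31) = arctan(580/31) = 86.94°
∠(j580 + 401) = arctan(580/401) = 55.34°
∠(j580 + 420) = arctan(580/420) = 54.09°
∠(j580 + 450) = arctan(580/450) = 52.19°
∠L(j580) = 86.94° − (55.34° + 54.09° + 52.19°) = -74.68°

-74.7°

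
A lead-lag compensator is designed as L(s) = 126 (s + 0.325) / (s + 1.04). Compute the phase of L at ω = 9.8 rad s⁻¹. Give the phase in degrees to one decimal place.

4.2°

∠(j9.8 + 0.325) = arctan(9.8/0.325) = 88.10°
∠(j9.8 + 1.04) = arctan(9.8/1.04) = 83.94°
∠L(j9.8) = 88.10° − 83.94° = 4.16°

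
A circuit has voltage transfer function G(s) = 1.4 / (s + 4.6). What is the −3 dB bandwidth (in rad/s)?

For a single-pole low-pass, the −3 dB point is at the pole: ω = 4.6 rad/s.

4.6 rad/s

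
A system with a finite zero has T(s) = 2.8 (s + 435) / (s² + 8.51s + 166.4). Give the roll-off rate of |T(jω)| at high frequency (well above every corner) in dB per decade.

-20 dB/decade

With 1 zero and 2 poles, the high-frequency asymptotic slope is 20 × (1 − 2) = -20 dB/decade.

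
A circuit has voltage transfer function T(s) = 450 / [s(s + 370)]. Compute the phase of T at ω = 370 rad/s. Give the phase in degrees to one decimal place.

-135.0 deg

∠(j370 + 370) = arctan(370/370) = 45.00°
∠(j370) = 90.00°
∠T(j370) = − (45.00° + 90.00°) = -135.00°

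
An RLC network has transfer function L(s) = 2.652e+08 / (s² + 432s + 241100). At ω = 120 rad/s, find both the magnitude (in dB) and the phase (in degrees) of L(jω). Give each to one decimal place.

|(j120)² + 432(j120) + 241100| = |2.267e+05 + j51840| = 2.326e+05
|L(j120)| = 2.652e+08 / 2.326e+05 = 1140.4
20 log₁₀(1140.4) = 61.14 dB
∠[(j120)² + 432(j120) + 241100] = ∠[2.267e+05 + j51840] = 12.88°
∠L(j120) = −12.88° = -12.88°

|L| = 61.1 dB, ∠L = -12.9°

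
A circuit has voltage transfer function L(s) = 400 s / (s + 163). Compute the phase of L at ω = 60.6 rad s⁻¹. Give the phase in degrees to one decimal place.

69.6 deg

∠(j60.6) = 90.00°
∠(j60.6 + 163) = arctan(60.6/163) = 20.39°
∠L(j60.6) = 90.00° − 20.39° = 69.61°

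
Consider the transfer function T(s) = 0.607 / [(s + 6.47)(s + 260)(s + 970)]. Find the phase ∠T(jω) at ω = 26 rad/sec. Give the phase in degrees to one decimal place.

∠(j26 + 6.47) = arctan(26/6.47) = 76.03°
∠(j26 + 260) = arctan(26/260) = 5.71°
∠(j26 + 970) = arctan(26/970) = 1.54°
∠T(j26) = − (76.03° + 5.71° + 1.54°) = -83.27°

-83.3°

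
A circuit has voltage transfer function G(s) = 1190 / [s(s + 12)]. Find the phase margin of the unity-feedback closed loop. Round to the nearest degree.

Gain crossover: |G(jω)| = 1 at ω ≈ 33.5 rad/sec.
∠G(j33.5) = −90° − arctan(33.5/12) ≈ -160.28°
PM = 180° + (-160.28°) = 19.72°

20 deg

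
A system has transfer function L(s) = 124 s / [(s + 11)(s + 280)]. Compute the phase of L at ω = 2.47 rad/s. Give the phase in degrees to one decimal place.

∠(j2.47) = 90.00°
∠(j2.47 + 11) = arctan(2.47/11) = 12.66°
∠(j2.47 + 280) = arctan(2.47/280) = 0.51°
∠L(j2.47) = 90.00° − (12.66° + 0.51°) = 76.84°

76.8°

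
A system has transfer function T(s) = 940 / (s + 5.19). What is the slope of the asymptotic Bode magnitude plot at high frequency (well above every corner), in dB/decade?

With 0 zeros and 1 pole, the high-frequency asymptotic slope is 20 × (0 − 1) = -20 dB/decade.

-20 dB/decade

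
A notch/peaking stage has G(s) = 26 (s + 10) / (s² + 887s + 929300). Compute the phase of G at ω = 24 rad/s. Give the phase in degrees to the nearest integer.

66°

∠(j24 + 10) = arctan(24/10) = 67.38°
∠[(j24)² + 887(j24) + 929300] = ∠[9.2872e+05 + j21288] = 1.31°
∠G(j24) = 67.38° − 1.31° = 66.07°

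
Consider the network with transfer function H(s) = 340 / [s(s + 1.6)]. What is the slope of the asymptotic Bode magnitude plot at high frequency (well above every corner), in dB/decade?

With 0 zeros and 2 poles, the high-frequency asymptotic slope is 20 × (0 − 2) = -40 dB/decade.

-40 dB/decade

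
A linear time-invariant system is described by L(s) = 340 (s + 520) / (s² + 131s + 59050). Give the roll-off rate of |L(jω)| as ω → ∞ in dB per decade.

-20 dB/decade

With 1 zero and 2 poles, the high-frequency asymptotic slope is 20 × (1 − 2) = -20 dB/decade.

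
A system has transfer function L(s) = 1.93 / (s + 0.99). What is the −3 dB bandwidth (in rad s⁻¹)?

0.99 rad s⁻¹

For a single-pole low-pass, the −3 dB point is at the pole: ω = 0.99 rad s⁻¹.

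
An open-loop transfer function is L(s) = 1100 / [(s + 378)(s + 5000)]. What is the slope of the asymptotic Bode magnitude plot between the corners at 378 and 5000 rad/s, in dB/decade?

In this band the factors already past their corner are: pole at 378; net slope = -20 dB/decade.

-20 dB/decade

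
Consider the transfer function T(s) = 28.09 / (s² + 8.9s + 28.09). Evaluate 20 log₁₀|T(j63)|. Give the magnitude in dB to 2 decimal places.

|(j63)² + 8.9(j63) + 28.09| = |-3940.9 + j560.7| = 3981
|T(j63)| = 28.09 / 3981 = 0.0070567
20 log₁₀(0.0070567) = -43.028 dB

-43.03 dB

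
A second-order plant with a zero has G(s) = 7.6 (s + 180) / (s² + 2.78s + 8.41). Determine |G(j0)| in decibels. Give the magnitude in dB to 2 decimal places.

44.23 dB

G(0) = 7.6 × 180 / 8.41 = 162.66
20 log₁₀(162.66) = 44.226 dB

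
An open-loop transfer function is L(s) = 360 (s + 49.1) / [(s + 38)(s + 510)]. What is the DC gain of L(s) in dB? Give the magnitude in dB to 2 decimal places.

L(0) = 360 × 49.1 / (38 × 510) = 0.91207
20 log₁₀(0.91207) = -0.799 dB

-0.80 dB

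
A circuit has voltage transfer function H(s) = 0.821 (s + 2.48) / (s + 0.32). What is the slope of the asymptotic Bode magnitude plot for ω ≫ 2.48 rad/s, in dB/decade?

0 dB/decade

With 1 zero and 1 pole, the high-frequency asymptotic slope is 20 × (1 − 1) = 0 dB/decade.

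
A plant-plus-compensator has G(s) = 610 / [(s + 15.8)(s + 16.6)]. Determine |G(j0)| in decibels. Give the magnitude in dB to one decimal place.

7.3 dB

G(0) = 610 / (15.8 × 16.6) = 2.3258
20 log₁₀(2.3258) = 7.33 dB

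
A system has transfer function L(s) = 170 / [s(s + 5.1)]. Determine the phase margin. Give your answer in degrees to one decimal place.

22.1°

Gain crossover: |L(jω)| = 1 at ω ≈ 12.5 rad/sec.
∠L(j12.5) = −90° − arctan(12.5/5.1) ≈ -157.88°
PM = 180° + (-157.88°) = 22.12°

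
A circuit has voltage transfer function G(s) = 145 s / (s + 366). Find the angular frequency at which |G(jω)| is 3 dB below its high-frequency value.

For a single-pole high-pass, the −3 dB point is at the pole: ω = 366 rad/sec.

366 rad/sec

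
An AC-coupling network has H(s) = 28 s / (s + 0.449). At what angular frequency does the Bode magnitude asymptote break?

0.449 rad/s

The single real pole at s = −0.449 gives a corner at ω = 0.449 rad/s.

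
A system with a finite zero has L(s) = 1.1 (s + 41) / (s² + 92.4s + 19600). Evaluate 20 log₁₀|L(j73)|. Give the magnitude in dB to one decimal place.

-44.7 dB

|j73 + 41| = √(73² + 41²) = 83.73
|(j73)² + 92.4(j73) + 19600| = |14271 + j6745.2| = 1.578e+04
|L(j73)| = 1.1 × 83.73 / 1.578e+04 = 0.0058346
20 log₁₀(0.0058346) = -44.68 dB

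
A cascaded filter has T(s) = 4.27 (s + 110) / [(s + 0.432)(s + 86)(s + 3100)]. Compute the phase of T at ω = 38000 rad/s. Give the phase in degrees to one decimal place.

-175.4°

∠(j38000 + 110) = arctan(38000/110) = 89.83°
∠(j38000 + 0.432) = arctan(38000/0.432) = 90.00°
∠(j38000 + 86) = arctan(38000/86) = 89.87°
∠(j38000 + 3100) = arctan(38000/3100) = 85.34°
∠T(j38000) = 89.83° − (90.00° + 89.87° + 85.34°) = -175.37°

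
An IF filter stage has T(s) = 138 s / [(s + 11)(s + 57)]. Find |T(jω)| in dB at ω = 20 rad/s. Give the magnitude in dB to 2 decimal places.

6.03 dB

|j20| = 20
|j20 + 11| = √(20² + 11²) = 22.83
|j20 + 57| = √(20² + 57²) = 60.41
|T(j20)| = 138 × 20 / (22.83 × 60.41) = 2.0017
20 log₁₀(2.0017) = 6.028 dB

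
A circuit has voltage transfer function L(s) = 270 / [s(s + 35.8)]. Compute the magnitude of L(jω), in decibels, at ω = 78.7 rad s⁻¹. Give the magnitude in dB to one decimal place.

-28.0 dB

|j78.7 + 35.8| = √(78.7² + 35.8²) = 86.46
|j78.7| = 78.7
|L(j78.7)| = 270 / (86.46 × 78.7) = 0.03968
20 log₁₀(0.03968) = -28.03 dB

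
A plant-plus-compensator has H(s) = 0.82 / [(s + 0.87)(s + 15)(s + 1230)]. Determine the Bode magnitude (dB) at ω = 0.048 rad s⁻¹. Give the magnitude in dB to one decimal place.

-85.8 dB

|j0.048 + 0.87| = √(0.048² + 0.87²) = 0.8713
|j0.048 + 15| = √(0.048² + 15²) = 15
|j0.048 + 1230| = √(0.048² + 1230²) = 1230
|H(j0.048)| = 0.82 / (0.8713 × 15 × 1230) = 5.1008e-05
20 log₁₀(5.1008e-05) = -85.85 dB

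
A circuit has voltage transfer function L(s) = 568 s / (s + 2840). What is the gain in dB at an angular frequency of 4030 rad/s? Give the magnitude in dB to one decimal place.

53.3 dB

|j4030| = 4030
|j4030 + 2840| = √(4030² + 2840²) = 4930
|L(j4030)| = 568 × 4030 / 4930 = 464.29
20 log₁₀(464.29) = 53.34 dB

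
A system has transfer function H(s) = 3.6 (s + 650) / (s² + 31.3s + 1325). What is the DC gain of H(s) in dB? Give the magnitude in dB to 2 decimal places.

4.94 dB

H(0) = 3.6 × 650 / 1325 = 1.766
20 log₁₀(1.766) = 4.940 dB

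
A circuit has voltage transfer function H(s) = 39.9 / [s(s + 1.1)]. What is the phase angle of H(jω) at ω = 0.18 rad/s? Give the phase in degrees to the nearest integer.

-99°

∠(j0.18 + 1.1) = arctan(0.18/1.1) = 9.29°
∠(j0.18) = 90.00°
∠H(j0.18) = − (9.29° + 90.00°) = -99.29°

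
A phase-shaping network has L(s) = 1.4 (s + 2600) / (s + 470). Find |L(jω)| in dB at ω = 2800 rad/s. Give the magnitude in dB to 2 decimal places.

|j2800 + 2600| = √(2800² + 2600²) = 3821
|j2800 + 470| = √(2800² + 470²) = 2839
|L(j2800)| = 1.4 × 3821 / 2839 = 1.8841
20 log₁₀(1.8841) = 5.502 dB

5.50 dB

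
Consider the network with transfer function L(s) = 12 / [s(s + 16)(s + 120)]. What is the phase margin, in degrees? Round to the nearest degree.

90 deg

Gain crossover: |L(jω)| = 1 at ω ≈ 0.00625 rad/s.
∠L(j0.00625) = −90° − arctan(0.00625/16) − arctan(0.00625/120) ≈ -90.03°
PM = 180° + (-90.03°) = 89.97°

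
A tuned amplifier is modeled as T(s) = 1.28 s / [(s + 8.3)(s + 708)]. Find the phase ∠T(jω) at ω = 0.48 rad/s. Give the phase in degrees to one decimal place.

86.7 deg

∠(j0.48) = 90.00°
∠(j0.48 + 8.3) = arctan(0.48/8.3) = 3.31°
∠(j0.48 + 708) = arctan(0.48/708) = 0.04°
∠T(j0.48) = 90.00° − (3.31° + 0.04°) = 86.65°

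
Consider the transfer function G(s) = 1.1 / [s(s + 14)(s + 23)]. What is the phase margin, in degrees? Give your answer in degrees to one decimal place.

Gain crossover: |G(jω)| = 1 at ω ≈ 0.00342 rad/sec.
∠G(j0.00342) = −90° − arctan(0.00342/14) − arctan(0.00342/23) ≈ -90.02°
PM = 180° + (-90.02°) = 89.98°

90.0 deg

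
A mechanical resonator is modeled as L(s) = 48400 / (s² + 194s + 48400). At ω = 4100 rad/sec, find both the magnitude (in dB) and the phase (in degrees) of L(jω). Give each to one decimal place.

|(j4100)² + 194(j4100) + 48400| = |-1.6762e+07 + j7.954e+05| = 1.678e+07
|L(j4100)| = 48400 / 1.678e+07 = 0.0028843
20 log₁₀(0.0028843) = -50.80 dB
∠[(j4100)² + 194(j4100) + 48400] = ∠[-1.6762e+07 + j7.954e+05] = 177.28°
∠L(j4100) = −177.28° = -177.28°

|L| = -50.8 dB, ∠L = -177.3°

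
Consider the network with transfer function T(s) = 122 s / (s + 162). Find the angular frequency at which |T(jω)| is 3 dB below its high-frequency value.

162 rad/s

For a single-pole high-pass, the −3 dB point is at the pole: ω = 162 rad/s.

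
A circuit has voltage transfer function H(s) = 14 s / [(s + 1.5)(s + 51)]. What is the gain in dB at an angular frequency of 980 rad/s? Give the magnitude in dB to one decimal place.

-36.9 dB

|j980| = 980
|j980 + 1.5| = √(980² + 1.5²) = 980
|j980 + 51| = √(980² + 51²) = 981.3
|H(j980)| = 14 × 980 / (980 × 981.3) = 0.014266
20 log₁₀(0.014266) = -36.91 dB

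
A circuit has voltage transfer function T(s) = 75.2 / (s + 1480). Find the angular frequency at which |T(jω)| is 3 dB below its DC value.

For a single-pole low-pass, the −3 dB point is at the pole: ω = 1480 rad/s.

1480 rad/s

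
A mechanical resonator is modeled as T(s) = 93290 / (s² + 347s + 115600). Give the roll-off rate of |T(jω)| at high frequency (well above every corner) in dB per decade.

-40 dB/decade

With 0 zeros and 2 poles, the high-frequency asymptotic slope is 20 × (0 − 2) = -40 dB/decade.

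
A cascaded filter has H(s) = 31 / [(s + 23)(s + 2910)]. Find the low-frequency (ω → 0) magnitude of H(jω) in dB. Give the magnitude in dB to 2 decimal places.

H(0) = 31 / (23 × 2910) = 0.00046317
20 log₁₀(0.00046317) = -66.685 dB

-66.69 dB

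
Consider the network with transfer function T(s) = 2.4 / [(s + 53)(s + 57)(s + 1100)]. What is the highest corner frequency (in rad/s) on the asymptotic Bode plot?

Break frequencies occur at each pole and zero magnitude: 53 rad/s, 57 rad/s, 1100 rad/s.
The highest is 1100 rad/s.

1100 rad/s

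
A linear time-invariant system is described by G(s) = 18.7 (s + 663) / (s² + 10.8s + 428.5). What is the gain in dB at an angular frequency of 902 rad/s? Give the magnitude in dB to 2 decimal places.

|j902 + 663| = √(902² + 663²) = 1119
|(j902)² + 10.8(j902) + 428.5| = |-8.1318e+05 + j9741.6| = 8.132e+05
|G(j902)| = 18.7 × 1119 / 8.132e+05 = 0.025741
20 log₁₀(0.025741) = -31.787 dB

-31.79 dB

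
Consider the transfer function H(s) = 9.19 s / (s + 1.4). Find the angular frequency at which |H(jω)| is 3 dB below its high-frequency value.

1.4 rad s⁻¹

For a single-pole high-pass, the −3 dB point is at the pole: ω = 1.4 rad s⁻¹.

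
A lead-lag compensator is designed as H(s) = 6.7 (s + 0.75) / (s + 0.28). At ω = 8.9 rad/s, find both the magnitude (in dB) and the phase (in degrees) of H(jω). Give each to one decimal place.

|H| = 16.5 dB, ∠H = -3.0°

|j8.9 + 0.75| = √(8.9² + 0.75²) = 8.932
|j8.9 + 0.28| = √(8.9² + 0.28²) = 8.904
|H(j8.9)| = 6.7 × 8.932 / 8.904 = 6.7204
20 log₁₀(6.7204) = 16.55 dB
∠(j8.9 + 0.75) = arctan(8.9/0.75) = 85.18°
∠(j8.9 + 0.28) = arctan(8.9/0.28) = 88.20°
∠H(j8.9) = 85.18° − 88.20° = -3.01°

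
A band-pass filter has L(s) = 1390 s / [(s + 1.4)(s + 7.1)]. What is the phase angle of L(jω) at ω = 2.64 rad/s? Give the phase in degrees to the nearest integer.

∠(j2.64) = 90.00°
∠(j2.64 + 1.4) = arctan(2.64/1.4) = 62.06°
∠(j2.64 + 7.1) = arctan(2.64/7.1) = 20.40°
∠L(j2.64) = 90.00° − (62.06° + 20.40°) = 7.54°

8°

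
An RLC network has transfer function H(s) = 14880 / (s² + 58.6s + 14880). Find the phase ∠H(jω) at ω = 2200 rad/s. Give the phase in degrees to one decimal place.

∠[(j2200)² + 58.6(j2200) + 14880] = ∠[-4.8251e+06 + j1.2892e+05] = 178.47°
∠H(j2200) = −178.47° = -178.47°

-178.5°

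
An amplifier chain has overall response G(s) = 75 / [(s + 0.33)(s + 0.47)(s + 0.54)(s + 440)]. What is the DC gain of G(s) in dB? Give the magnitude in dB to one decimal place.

6.2 dB

G(0) = 75 / (0.33 × 0.47 × 0.54 × 440) = 2.0352
20 log₁₀(2.0352) = 6.17 dB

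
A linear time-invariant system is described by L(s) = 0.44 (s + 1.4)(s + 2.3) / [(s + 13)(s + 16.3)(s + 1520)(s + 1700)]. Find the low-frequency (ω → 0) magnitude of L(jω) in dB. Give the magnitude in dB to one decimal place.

-171.7 dB

L(0) = 0.44 × 1.4 × 2.3 / (13 × 16.3 × 1520 × 1700) = 2.5875e-09
20 log₁₀(2.5875e-09) = -171.74 dB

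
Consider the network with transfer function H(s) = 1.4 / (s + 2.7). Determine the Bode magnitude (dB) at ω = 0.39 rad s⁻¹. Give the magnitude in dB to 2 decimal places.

|j0.39 + 2.7| = √(0.39² + 2.7²) = 2.728
|H(j0.39)| = 1.4 / 2.728 = 0.51319
20 log₁₀(0.51319) = -5.794 dB

-5.79 dB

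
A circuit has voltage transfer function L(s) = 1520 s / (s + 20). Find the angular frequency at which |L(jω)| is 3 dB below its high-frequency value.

20 rad/sec

For a single-pole high-pass, the −3 dB point is at the pole: ω = 20 rad/sec.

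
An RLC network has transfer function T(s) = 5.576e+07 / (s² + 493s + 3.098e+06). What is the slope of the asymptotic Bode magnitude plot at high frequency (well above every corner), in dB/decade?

-40 dB/decade

With 0 zeros and 2 poles, the high-frequency asymptotic slope is 20 × (0 − 2) = -40 dB/decade.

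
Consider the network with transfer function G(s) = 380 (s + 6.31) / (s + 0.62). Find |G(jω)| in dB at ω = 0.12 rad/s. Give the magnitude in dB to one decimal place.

71.6 dB

|j0.12 + 6.31| = √(0.12² + 6.31²) = 6.311
|j0.12 + 0.62| = √(0.12² + 0.62²) = 0.6315
|G(j0.12)| = 380 × 6.311 / 0.6315 = 3797.6
20 log₁₀(3797.6) = 71.59 dB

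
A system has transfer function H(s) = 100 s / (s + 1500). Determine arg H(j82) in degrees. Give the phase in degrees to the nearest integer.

87°

∠(j82) = 90.00°
∠(j82 + 1500) = arctan(82/1500) = 3.13°
∠H(j82) = 90.00° − 3.13° = 86.87°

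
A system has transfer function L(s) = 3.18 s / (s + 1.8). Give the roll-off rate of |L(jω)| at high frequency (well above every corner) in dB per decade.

0 dB/decade

With 1 zero and 1 pole, the high-frequency asymptotic slope is 20 × (1 − 1) = 0 dB/decade.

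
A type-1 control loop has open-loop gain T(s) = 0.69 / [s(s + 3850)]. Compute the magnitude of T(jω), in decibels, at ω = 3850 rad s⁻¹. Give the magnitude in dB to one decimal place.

|j3850 + 3850| = √(3850² + 3850²) = 5445
|j3850| = 3850
|T(j3850)| = 0.69 / (5445 × 3850) = 3.2916e-08
20 log₁₀(3.2916e-08) = -149.65 dB

-149.7 dB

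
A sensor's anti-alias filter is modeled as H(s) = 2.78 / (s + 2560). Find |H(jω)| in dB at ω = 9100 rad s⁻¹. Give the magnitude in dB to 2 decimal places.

-70.63 dB

|j9100 + 2560| = √(9100² + 2560²) = 9453
|H(j9100)| = 2.78 / 9453 = 0.00029408
20 log₁₀(0.00029408) = -70.631 dB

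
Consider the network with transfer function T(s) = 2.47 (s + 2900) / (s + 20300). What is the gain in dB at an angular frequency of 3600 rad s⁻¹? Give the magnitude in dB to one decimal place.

-5.1 dB

|j3600 + 2900| = √(3600² + 2900²) = 4623
|j3600 + 20300| = √(3600² + 20300²) = 2.062e+04
|T(j3600)| = 2.47 × 4623 / 2.062e+04 = 0.55383
20 log₁₀(0.55383) = -5.13 dB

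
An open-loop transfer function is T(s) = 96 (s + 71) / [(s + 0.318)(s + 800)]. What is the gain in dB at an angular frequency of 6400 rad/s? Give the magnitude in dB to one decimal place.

-36.5 dB

|j6400 + 71| = √(6400² + 71²) = 6400
|j6400 + 0.318| = √(6400² + 0.318²) = 6400
|j6400 + 800| = √(6400² + 800²) = 6450
|T(j6400)| = 96 × 6400 / (6400 × 6450) = 0.014885
20 log₁₀(0.014885) = -36.54 dB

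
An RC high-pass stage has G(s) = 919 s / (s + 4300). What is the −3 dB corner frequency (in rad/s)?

4300 rad/s

For a single-pole high-pass, the −3 dB point is at the pole: ω = 4300 rad/s.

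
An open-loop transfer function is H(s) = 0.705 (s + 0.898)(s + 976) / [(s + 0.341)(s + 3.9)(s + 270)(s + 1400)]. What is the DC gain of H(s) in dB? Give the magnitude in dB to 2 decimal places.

H(0) = 0.705 × 0.898 × 976 / (0.341 × 3.9 × 270 × 1400) = 0.0012291
20 log₁₀(0.0012291) = -58.208 dB

-58.21 dB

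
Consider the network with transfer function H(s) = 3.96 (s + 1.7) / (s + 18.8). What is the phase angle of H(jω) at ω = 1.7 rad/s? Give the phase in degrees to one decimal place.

∠(j1.7 + 1.7) = arctan(1.7/1.7) = 45.00°
∠(j1.7 + 18.8) = arctan(1.7/18.8) = 5.17°
∠H(j1.7) = 45.00° − 5.17° = 39.83°

39.8°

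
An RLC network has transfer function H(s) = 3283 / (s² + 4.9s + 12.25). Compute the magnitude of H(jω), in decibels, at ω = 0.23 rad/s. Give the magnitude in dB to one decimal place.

|(j0.23)² + 4.9(j0.23) + 12.25| = |12.197 + j1.127| = 12.25
|H(j0.23)| = 3283 / 12.25 = 268.02
20 log₁₀(268.02) = 48.56 dB

48.6 dB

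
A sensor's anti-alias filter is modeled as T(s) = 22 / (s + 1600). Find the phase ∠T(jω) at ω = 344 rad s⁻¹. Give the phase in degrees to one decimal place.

∠(j344 + 1600) = arctan(344/1600) = 12.13°
∠T(j344) = −12.13° = -12.13°

-12.1 deg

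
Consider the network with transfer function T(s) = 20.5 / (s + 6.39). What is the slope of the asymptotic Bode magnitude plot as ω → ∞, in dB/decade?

-20 dB/decade

With 0 zeros and 1 pole, the high-frequency asymptotic slope is 20 × (0 − 1) = -20 dB/decade.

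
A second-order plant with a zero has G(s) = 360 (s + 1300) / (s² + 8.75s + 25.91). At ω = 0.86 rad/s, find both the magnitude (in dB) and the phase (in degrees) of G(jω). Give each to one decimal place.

|G| = 85.0 dB, ∠G = -16.6°

|j0.86 + 1300| = √(0.86² + 1300²) = 1300
|(j0.86)² + 8.75(j0.86) + 25.91| = |25.17 + j7.525| = 26.27
|G(j0.86)| = 360 × 1300 / 26.27 = 17814
20 log₁₀(17814) = 85.02 dB
∠(j0.86 + 1300) = arctan(0.86/1300) = 0.04°
∠[(j0.86)² + 8.75(j0.86) + 25.91] = ∠[25.17 + j7.525] = 16.64°
∠G(j0.86) = 0.04° − 16.64° = -16.61°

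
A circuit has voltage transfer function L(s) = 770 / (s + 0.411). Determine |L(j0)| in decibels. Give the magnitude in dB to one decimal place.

L(0) = 770 / 0.411 = 1873.5
20 log₁₀(1873.5) = 65.45 dB

65.5 dB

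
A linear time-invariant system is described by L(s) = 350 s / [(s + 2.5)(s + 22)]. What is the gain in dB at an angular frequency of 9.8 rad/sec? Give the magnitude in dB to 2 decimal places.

22.97 dB

|j9.8| = 9.8
|j9.8 + 2.5| = √(9.8² + 2.5²) = 10.11
|j9.8 + 22| = √(9.8² + 22²) = 24.08
|L(j9.8)| = 350 × 9.8 / (10.11 × 24.08) = 14.081
20 log₁₀(14.081) = 22.973 dB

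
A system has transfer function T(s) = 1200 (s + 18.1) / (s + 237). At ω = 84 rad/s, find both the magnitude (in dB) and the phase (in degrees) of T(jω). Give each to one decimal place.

|j84 + 18.1| = √(84² + 18.1²) = 85.93
|j84 + 237| = √(84² + 237²) = 251.4
|T(j84)| = 1200 × 85.93 / 251.4 = 410.08
20 log₁₀(410.08) = 52.26 dB
∠(j84 + 18.1) = arctan(84/18.1) = 77.84°
∠(j84 + 237) = arctan(84/237) = 19.52°
∠T(j84) = 77.84° − 19.52° = 58.32°

|T| = 52.3 dB, ∠T = 58.3°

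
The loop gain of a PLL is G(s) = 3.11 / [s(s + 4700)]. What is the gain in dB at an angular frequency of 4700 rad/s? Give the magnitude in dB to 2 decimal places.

|j4700 + 4700| = √(4700² + 4700²) = 6647
|j4700| = 4700
|G(j4700)| = 3.11 / (6647 × 4700) = 9.9552e-08
20 log₁₀(9.9552e-08) = -140.039 dB

-140.04 dB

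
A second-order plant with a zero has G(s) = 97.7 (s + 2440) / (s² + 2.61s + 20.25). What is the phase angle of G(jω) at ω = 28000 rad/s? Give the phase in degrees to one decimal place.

∠(j28000 + 2440) = arctan(28000/2440) = 85.02°
∠[(j28000)² + 2.61(j28000) + 20.25] = ∠[-7.84e+08 + j73080] = 179.99°
∠G(j28000) = 85.02° − 179.99° = -94.97°

-95.0°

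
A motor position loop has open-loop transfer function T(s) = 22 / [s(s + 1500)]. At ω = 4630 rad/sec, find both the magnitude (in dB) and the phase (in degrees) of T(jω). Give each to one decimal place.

|T| = -120.2 dB, ∠T = -162.0°

|j4630 + 1500| = √(4630² + 1500²) = 4867
|j4630| = 4630
|T(j4630)| = 22 / (4867 × 4630) = 9.7631e-07
20 log₁₀(9.7631e-07) = -120.21 dB
∠(j4630 + 1500) = arctan(4630/1500) = 72.05°
∠(j4630) = 90.00°
∠T(j4630) = − (72.05° + 90.00°) = -162.05°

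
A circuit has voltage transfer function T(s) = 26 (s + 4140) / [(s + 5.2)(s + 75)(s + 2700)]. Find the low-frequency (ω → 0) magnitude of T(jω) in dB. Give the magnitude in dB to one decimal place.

-19.8 dB

T(0) = 26 × 4140 / (5.2 × 75 × 2700) = 0.10222
20 log₁₀(0.10222) = -19.81 dB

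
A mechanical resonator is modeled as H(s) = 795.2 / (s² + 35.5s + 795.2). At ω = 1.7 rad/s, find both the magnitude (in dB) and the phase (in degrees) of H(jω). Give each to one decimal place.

|H| = 0.0 dB, ∠H = -4.4°

|(j1.7)² + 35.5(j1.7) + 795.2| = |792.31 + j60.35| = 794.6
|H(j1.7)| = 795.2 / 794.6 = 1.0007
20 log₁₀(1.0007) = 0.01 dB
∠[(j1.7)² + 35.5(j1.7) + 795.2] = ∠[792.31 + j60.35] = 4.36°
∠H(j1.7) = −4.36° = -4.36°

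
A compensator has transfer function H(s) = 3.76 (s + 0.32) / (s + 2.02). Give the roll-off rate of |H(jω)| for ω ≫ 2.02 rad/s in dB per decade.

0 dB/decade

With 1 zero and 1 pole, the high-frequency asymptotic slope is 20 × (1 − 1) = 0 dB/decade.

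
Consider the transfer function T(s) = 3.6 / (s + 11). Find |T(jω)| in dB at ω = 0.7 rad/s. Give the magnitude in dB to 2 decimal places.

|j0.7 + 11| = √(0.7² + 11²) = 11.02
|T(j0.7)| = 3.6 / 11.02 = 0.32661
20 log₁₀(0.32661) = -9.719 dB

-9.72 dB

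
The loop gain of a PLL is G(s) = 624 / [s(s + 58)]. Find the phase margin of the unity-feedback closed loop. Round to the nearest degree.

80 deg

Gain crossover: |G(jω)| = 1 at ω ≈ 10.6 rad/s.
∠G(j10.6) = −90° − arctan(10.6/58) ≈ -100.34°
PM = 180° + (-100.34°) = 79.66°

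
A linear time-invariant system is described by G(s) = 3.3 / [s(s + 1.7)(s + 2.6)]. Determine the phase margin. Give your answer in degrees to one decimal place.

53.9°

Gain crossover: |G(jω)| = 1 at ω ≈ 0.672 rad/s.
∠G(j0.672) = −90° − arctan(0.672/1.7) − arctan(0.672/2.6) ≈ -126.07°
PM = 180° + (-126.07°) = 53.93°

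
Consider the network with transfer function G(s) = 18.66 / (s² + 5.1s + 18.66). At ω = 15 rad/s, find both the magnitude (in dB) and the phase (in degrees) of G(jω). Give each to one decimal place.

|G| = -21.4 dB, ∠G = -159.7 deg

|(j15)² + 5.1(j15) + 18.66| = |-206.34 + j76.5| = 220.1
|G(j15)| = 18.66 / 220.1 = 0.084793
20 log₁₀(0.084793) = -21.43 dB
∠[(j15)² + 5.1(j15) + 18.66] = ∠[-206.34 + j76.5] = 159.66°
∠G(j15) = −159.66° = -159.66°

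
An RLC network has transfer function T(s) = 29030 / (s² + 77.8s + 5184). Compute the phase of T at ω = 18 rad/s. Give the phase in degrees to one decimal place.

∠[(j18)² + 77.8(j18) + 5184] = ∠[4860 + j1400.4] = 16.07°
∠T(j18) = −16.07° = -16.07°

-16.1°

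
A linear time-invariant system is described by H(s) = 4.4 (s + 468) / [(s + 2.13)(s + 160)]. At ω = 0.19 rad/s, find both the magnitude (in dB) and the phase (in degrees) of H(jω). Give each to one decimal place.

|H| = 15.6 dB, ∠H = -5.1 deg

|j0.19 + 468| = √(0.19² + 468²) = 468
|j0.19 + 2.13| = √(0.19² + 2.13²) = 2.138
|j0.19 + 160| = √(0.19² + 160²) = 160
|H(j0.19)| = 4.4 × 468 / (2.138 × 160) = 6.0184
20 log₁₀(6.0184) = 15.59 dB
∠(j0.19 + 468) = arctan(0.19/468) = 0.02°
∠(j0.19 + 2.13) = arctan(0.19/2.13) = 5.10°
∠(j0.19 + 160) = arctan(0.19/160) = 0.07°
∠H(j0.19) = 0.02° − (5.10° + 0.07°) = -5.14°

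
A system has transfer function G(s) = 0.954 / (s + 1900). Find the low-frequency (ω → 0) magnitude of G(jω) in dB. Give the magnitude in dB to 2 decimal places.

G(0) = 0.954 / 1900 = 0.00050211
20 log₁₀(0.00050211) = -65.984 dB

-65.98 dB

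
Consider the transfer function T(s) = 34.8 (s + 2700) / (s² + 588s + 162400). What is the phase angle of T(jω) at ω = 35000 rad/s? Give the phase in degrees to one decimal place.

∠(j35000 + 2700) = arctan(35000/2700) = 85.59°
∠[(j35000)² + 588(j35000) + 162400] = ∠[-1.2248e+09 + j2.058e+07] = 179.04°
∠T(j35000) = 85.59° − 179.04° = -93.45°

-93.4°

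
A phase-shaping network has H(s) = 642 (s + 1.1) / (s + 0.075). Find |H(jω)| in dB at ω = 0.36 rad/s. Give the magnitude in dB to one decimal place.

|j0.36 + 1.1| = √(0.36² + 1.1²) = 1.157
|j0.36 + 0.075| = √(0.36² + 0.075²) = 0.3677
|H(j0.36)| = 642 × 1.157 / 0.3677 = 2020.7
20 log₁₀(2020.7) = 66.11 dB

66.1 dB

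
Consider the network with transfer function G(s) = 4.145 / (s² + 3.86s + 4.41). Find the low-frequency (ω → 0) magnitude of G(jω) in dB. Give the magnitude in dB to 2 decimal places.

G(0) = 4.145 / 4.41 = 0.93991
20 log₁₀(0.93991) = -0.538 dB

-0.54 dB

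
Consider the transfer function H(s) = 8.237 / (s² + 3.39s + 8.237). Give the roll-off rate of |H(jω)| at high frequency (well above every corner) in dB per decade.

With 0 zeros and 2 poles, the high-frequency asymptotic slope is 20 × (0 − 2) = -40 dB/decade.

-40 dB/decade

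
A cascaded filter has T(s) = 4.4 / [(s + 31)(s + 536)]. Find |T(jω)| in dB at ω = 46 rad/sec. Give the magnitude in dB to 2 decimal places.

-76.63 dB

|j46 + 31| = √(46² + 31²) = 55.47
|j46 + 536| = √(46² + 536²) = 538
|T(j46)| = 4.4 / (55.47 × 538) = 0.00014745
20 log₁₀(0.00014745) = -76.627 dB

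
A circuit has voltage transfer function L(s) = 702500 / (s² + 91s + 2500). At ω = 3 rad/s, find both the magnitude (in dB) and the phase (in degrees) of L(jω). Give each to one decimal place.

|(j3)² + 91(j3) + 2500| = |2491 + j273| = 2506
|L(j3)| = 702500 / 2506 = 280.34
20 log₁₀(280.34) = 48.95 dB
∠[(j3)² + 91(j3) + 2500] = ∠[2491 + j273] = 6.25°
∠L(j3) = −6.25° = -6.25°

|L| = 49.0 dB, ∠L = -6.3 deg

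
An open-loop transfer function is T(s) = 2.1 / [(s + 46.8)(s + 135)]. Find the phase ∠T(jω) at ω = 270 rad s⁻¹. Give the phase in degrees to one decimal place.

-143.6°

∠(j270 + 46.8) = arctan(270/46.8) = 80.17°
∠(j270 + 135) = arctan(270/135) = 63.43°
∠T(j270) = − (80.17° + 63.43°) = -143.60°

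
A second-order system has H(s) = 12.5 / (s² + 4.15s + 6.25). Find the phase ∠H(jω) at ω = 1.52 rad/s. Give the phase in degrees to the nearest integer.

∠[(j1.52)² + 4.15(j1.52) + 6.25] = ∠[3.9396 + j6.308] = 58.01°
∠H(j1.52) = −58.01° = -58.01°

-58°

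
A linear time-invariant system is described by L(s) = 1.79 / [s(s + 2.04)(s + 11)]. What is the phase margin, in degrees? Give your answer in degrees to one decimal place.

Gain crossover: |L(jω)| = 1 at ω ≈ 0.0797 rad s⁻¹.
∠L(j0.0797) = −90° − arctan(0.0797/2.04) − arctan(0.0797/11) ≈ -92.65°
PM = 180° + (-92.65°) = 87.35°

87.3 deg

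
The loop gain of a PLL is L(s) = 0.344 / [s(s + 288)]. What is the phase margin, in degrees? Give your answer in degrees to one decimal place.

90.0°

Gain crossover: |L(jω)| = 1 at ω ≈ 0.00119 rad s⁻¹.
∠L(j0.00119) = −90° − arctan(0.00119/288) ≈ -90.00°
PM = 180° + (-90.00°) = 90.00°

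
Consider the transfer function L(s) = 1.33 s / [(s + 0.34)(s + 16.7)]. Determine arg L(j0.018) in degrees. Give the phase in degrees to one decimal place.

86.9 deg

∠(j0.018) = 90.00°
∠(j0.018 + 0.34) = arctan(0.018/0.34) = 3.03°
∠(j0.018 + 16.7) = arctan(0.018/16.7) = 0.06°
∠L(j0.018) = 90.00° − (3.03° + 0.06°) = 86.91°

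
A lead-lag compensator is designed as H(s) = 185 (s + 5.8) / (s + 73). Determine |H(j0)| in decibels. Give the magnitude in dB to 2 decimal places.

23.35 dB

H(0) = 185 × 5.8 / 73 = 14.699
20 log₁₀(14.699) = 23.346 dB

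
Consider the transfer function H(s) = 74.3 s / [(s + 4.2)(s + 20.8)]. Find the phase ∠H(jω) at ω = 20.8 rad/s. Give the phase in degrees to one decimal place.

-33.6 deg

∠(j20.8) = 90.00°
∠(j20.8 + 4.2) = arctan(20.8/4.2) = 78.58°
∠(j20.8 + 20.8) = arctan(20.8/20.8) = 45.00°
∠H(j20.8) = 90.00° − (78.58° + 45.00°) = -33.58°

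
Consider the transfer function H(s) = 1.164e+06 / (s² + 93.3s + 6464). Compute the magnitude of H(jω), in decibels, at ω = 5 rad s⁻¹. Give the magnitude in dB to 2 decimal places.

45.12 dB

|(j5)² + 93.3(j5) + 6464| = |6439 + j466.5| = 6456
|H(j5)| = 1.164e+06 / 6456 = 180.3
20 log₁₀(180.3) = 45.120 dB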